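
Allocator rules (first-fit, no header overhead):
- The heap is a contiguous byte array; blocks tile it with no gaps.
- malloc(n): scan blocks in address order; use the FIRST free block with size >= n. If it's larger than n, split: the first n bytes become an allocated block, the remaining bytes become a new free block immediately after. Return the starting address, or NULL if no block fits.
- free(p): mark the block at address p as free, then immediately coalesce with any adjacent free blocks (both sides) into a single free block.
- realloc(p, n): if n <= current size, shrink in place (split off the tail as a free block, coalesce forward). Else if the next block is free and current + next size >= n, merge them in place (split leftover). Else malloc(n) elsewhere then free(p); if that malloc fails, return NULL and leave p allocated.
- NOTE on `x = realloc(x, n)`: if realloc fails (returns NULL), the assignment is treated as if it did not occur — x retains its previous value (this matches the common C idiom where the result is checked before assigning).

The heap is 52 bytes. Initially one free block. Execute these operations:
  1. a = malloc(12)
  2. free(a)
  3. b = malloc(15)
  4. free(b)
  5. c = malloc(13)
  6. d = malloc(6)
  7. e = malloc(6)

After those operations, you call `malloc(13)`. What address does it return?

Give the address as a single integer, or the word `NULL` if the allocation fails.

Op 1: a = malloc(12) -> a = 0; heap: [0-11 ALLOC][12-51 FREE]
Op 2: free(a) -> (freed a); heap: [0-51 FREE]
Op 3: b = malloc(15) -> b = 0; heap: [0-14 ALLOC][15-51 FREE]
Op 4: free(b) -> (freed b); heap: [0-51 FREE]
Op 5: c = malloc(13) -> c = 0; heap: [0-12 ALLOC][13-51 FREE]
Op 6: d = malloc(6) -> d = 13; heap: [0-12 ALLOC][13-18 ALLOC][19-51 FREE]
Op 7: e = malloc(6) -> e = 19; heap: [0-12 ALLOC][13-18 ALLOC][19-24 ALLOC][25-51 FREE]
malloc(13): first-fit scan over [0-12 ALLOC][13-18 ALLOC][19-24 ALLOC][25-51 FREE] -> 25

Answer: 25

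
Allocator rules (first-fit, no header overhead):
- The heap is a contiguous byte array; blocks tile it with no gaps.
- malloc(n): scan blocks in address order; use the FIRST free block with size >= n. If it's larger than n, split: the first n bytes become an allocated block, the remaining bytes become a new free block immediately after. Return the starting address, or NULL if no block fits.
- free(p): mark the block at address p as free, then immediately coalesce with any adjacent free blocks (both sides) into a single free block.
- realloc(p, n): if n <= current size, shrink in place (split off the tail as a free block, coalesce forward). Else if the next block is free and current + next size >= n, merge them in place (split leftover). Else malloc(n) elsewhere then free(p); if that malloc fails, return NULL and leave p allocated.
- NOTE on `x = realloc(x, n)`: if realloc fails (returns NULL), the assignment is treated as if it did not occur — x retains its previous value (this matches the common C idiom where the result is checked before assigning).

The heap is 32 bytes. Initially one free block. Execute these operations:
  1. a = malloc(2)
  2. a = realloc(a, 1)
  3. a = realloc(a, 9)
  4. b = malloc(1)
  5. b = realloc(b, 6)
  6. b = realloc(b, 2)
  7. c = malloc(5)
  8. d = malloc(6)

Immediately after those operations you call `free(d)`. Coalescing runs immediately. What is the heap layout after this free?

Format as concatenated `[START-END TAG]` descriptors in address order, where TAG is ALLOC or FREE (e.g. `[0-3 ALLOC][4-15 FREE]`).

Answer: [0-8 ALLOC][9-10 ALLOC][11-15 ALLOC][16-31 FREE]

Derivation:
Op 1: a = malloc(2) -> a = 0; heap: [0-1 ALLOC][2-31 FREE]
Op 2: a = realloc(a, 1) -> a = 0; heap: [0-0 ALLOC][1-31 FREE]
Op 3: a = realloc(a, 9) -> a = 0; heap: [0-8 ALLOC][9-31 FREE]
Op 4: b = malloc(1) -> b = 9; heap: [0-8 ALLOC][9-9 ALLOC][10-31 FREE]
Op 5: b = realloc(b, 6) -> b = 9; heap: [0-8 ALLOC][9-14 ALLOC][15-31 FREE]
Op 6: b = realloc(b, 2) -> b = 9; heap: [0-8 ALLOC][9-10 ALLOC][11-31 FREE]
Op 7: c = malloc(5) -> c = 11; heap: [0-8 ALLOC][9-10 ALLOC][11-15 ALLOC][16-31 FREE]
Op 8: d = malloc(6) -> d = 16; heap: [0-8 ALLOC][9-10 ALLOC][11-15 ALLOC][16-21 ALLOC][22-31 FREE]
free(d): d = 16 -> block [16-21 ALLOC]; mark free, coalesce with adjacent free neighbors -> [0-8 ALLOC][9-10 ALLOC][11-15 ALLOC][16-31 FREE]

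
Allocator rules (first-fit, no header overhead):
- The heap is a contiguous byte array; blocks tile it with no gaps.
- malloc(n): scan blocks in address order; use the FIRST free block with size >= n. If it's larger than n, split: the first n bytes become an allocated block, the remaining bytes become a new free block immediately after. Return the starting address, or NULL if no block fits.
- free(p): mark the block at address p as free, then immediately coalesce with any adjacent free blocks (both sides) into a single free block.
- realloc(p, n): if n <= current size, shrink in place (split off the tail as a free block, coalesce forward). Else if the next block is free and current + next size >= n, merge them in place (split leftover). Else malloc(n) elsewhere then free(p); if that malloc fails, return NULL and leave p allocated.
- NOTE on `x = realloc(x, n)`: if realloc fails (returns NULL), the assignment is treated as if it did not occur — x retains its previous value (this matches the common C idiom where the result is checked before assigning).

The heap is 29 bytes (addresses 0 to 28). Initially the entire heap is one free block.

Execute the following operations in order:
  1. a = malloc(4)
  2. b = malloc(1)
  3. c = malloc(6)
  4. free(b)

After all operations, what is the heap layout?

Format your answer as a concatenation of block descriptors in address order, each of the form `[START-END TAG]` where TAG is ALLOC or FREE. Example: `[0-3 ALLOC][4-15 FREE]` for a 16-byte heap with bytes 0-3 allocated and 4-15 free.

Answer: [0-3 ALLOC][4-4 FREE][5-10 ALLOC][11-28 FREE]

Derivation:
Op 1: a = malloc(4) -> a = 0; heap: [0-3 ALLOC][4-28 FREE]
Op 2: b = malloc(1) -> b = 4; heap: [0-3 ALLOC][4-4 ALLOC][5-28 FREE]
Op 3: c = malloc(6) -> c = 5; heap: [0-3 ALLOC][4-4 ALLOC][5-10 ALLOC][11-28 FREE]
Op 4: free(b) -> (freed b); heap: [0-3 ALLOC][4-4 FREE][5-10 ALLOC][11-28 FREE]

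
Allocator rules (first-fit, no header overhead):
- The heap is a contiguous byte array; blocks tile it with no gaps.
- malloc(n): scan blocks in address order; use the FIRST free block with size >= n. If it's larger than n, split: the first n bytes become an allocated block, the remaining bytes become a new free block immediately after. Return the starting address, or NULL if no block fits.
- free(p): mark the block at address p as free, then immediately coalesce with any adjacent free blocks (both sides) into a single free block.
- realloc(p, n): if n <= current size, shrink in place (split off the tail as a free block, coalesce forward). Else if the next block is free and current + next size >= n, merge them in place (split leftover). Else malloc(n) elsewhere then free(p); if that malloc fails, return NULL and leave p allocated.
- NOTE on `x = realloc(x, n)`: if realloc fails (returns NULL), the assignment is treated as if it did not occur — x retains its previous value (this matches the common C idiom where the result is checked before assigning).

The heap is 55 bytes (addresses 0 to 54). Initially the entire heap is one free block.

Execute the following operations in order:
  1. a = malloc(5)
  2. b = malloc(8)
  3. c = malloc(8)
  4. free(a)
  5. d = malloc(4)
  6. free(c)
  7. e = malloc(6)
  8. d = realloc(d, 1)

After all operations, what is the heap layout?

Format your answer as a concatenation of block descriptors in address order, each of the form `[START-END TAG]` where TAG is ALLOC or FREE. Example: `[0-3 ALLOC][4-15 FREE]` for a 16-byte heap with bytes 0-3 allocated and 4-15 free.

Op 1: a = malloc(5) -> a = 0; heap: [0-4 ALLOC][5-54 FREE]
Op 2: b = malloc(8) -> b = 5; heap: [0-4 ALLOC][5-12 ALLOC][13-54 FREE]
Op 3: c = malloc(8) -> c = 13; heap: [0-4 ALLOC][5-12 ALLOC][13-20 ALLOC][21-54 FREE]
Op 4: free(a) -> (freed a); heap: [0-4 FREE][5-12 ALLOC][13-20 ALLOC][21-54 FREE]
Op 5: d = malloc(4) -> d = 0; heap: [0-3 ALLOC][4-4 FREE][5-12 ALLOC][13-20 ALLOC][21-54 FREE]
Op 6: free(c) -> (freed c); heap: [0-3 ALLOC][4-4 FREE][5-12 ALLOC][13-54 FREE]
Op 7: e = malloc(6) -> e = 13; heap: [0-3 ALLOC][4-4 FREE][5-12 ALLOC][13-18 ALLOC][19-54 FREE]
Op 8: d = realloc(d, 1) -> d = 0; heap: [0-0 ALLOC][1-4 FREE][5-12 ALLOC][13-18 ALLOC][19-54 FREE]

Answer: [0-0 ALLOC][1-4 FREE][5-12 ALLOC][13-18 ALLOC][19-54 FREE]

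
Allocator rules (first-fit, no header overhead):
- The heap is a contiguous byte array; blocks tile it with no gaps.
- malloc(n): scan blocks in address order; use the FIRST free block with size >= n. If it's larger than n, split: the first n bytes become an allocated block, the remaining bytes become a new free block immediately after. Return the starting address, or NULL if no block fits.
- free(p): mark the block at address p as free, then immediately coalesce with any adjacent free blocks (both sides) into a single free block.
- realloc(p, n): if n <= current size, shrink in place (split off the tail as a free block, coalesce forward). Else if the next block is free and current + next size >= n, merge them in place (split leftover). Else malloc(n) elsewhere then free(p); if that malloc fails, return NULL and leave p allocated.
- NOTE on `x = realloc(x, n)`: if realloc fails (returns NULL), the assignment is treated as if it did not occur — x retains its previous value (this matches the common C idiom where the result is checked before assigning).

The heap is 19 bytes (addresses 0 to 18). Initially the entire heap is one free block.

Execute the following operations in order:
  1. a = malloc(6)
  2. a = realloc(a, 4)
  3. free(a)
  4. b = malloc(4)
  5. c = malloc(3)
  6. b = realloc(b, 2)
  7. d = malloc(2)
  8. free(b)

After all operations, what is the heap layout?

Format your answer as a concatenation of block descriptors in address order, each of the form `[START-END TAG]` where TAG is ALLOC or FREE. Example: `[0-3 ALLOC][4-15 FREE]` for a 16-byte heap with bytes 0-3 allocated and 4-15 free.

Answer: [0-1 FREE][2-3 ALLOC][4-6 ALLOC][7-18 FREE]

Derivation:
Op 1: a = malloc(6) -> a = 0; heap: [0-5 ALLOC][6-18 FREE]
Op 2: a = realloc(a, 4) -> a = 0; heap: [0-3 ALLOC][4-18 FREE]
Op 3: free(a) -> (freed a); heap: [0-18 FREE]
Op 4: b = malloc(4) -> b = 0; heap: [0-3 ALLOC][4-18 FREE]
Op 5: c = malloc(3) -> c = 4; heap: [0-3 ALLOC][4-6 ALLOC][7-18 FREE]
Op 6: b = realloc(b, 2) -> b = 0; heap: [0-1 ALLOC][2-3 FREE][4-6 ALLOC][7-18 FREE]
Op 7: d = malloc(2) -> d = 2; heap: [0-1 ALLOC][2-3 ALLOC][4-6 ALLOC][7-18 FREE]
Op 8: free(b) -> (freed b); heap: [0-1 FREE][2-3 ALLOC][4-6 ALLOC][7-18 FREE]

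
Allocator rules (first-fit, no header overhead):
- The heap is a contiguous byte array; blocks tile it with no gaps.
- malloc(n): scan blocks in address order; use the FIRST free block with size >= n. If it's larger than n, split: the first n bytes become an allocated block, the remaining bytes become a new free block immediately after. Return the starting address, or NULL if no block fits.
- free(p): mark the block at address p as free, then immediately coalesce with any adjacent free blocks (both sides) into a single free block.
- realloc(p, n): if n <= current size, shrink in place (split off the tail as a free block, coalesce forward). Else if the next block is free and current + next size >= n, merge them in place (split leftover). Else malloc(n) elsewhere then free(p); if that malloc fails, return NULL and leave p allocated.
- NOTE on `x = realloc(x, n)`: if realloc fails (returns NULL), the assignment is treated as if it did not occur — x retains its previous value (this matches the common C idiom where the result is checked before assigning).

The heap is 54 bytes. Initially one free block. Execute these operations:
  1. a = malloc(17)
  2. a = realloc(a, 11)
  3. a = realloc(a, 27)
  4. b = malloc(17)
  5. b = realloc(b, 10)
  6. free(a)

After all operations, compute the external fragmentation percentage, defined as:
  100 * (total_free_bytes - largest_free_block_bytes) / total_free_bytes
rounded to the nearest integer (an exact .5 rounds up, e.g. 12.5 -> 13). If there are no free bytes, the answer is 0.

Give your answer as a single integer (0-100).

Answer: 39

Derivation:
Op 1: a = malloc(17) -> a = 0; heap: [0-16 ALLOC][17-53 FREE]
Op 2: a = realloc(a, 11) -> a = 0; heap: [0-10 ALLOC][11-53 FREE]
Op 3: a = realloc(a, 27) -> a = 0; heap: [0-26 ALLOC][27-53 FREE]
Op 4: b = malloc(17) -> b = 27; heap: [0-26 ALLOC][27-43 ALLOC][44-53 FREE]
Op 5: b = realloc(b, 10) -> b = 27; heap: [0-26 ALLOC][27-36 ALLOC][37-53 FREE]
Op 6: free(a) -> (freed a); heap: [0-26 FREE][27-36 ALLOC][37-53 FREE]
Free blocks: [27 17] total_free=44 largest=27 -> 100*(44-27)/44 = 1700/44 ≈ 38.636 -> rounds to 39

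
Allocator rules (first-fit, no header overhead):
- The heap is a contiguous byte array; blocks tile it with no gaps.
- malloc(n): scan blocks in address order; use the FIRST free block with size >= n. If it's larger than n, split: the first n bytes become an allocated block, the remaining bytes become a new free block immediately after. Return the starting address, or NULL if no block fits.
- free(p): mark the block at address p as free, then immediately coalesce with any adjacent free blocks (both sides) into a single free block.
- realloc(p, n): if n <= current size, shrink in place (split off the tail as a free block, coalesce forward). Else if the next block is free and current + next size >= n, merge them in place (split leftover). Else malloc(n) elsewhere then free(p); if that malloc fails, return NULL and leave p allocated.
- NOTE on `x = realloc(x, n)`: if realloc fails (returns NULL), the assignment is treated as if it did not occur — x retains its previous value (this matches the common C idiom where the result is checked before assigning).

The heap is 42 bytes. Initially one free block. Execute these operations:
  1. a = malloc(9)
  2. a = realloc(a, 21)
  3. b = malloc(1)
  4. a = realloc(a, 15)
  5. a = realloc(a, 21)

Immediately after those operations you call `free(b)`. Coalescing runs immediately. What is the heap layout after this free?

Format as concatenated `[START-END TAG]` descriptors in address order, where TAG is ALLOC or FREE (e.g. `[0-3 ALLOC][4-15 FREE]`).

Op 1: a = malloc(9) -> a = 0; heap: [0-8 ALLOC][9-41 FREE]
Op 2: a = realloc(a, 21) -> a = 0; heap: [0-20 ALLOC][21-41 FREE]
Op 3: b = malloc(1) -> b = 21; heap: [0-20 ALLOC][21-21 ALLOC][22-41 FREE]
Op 4: a = realloc(a, 15) -> a = 0; heap: [0-14 ALLOC][15-20 FREE][21-21 ALLOC][22-41 FREE]
Op 5: a = realloc(a, 21) -> a = 0; heap: [0-20 ALLOC][21-21 ALLOC][22-41 FREE]
free(b): b = 21 -> block [21-21 ALLOC]; mark free, coalesce with adjacent free neighbors -> [0-20 ALLOC][21-41 FREE]

Answer: [0-20 ALLOC][21-41 FREE]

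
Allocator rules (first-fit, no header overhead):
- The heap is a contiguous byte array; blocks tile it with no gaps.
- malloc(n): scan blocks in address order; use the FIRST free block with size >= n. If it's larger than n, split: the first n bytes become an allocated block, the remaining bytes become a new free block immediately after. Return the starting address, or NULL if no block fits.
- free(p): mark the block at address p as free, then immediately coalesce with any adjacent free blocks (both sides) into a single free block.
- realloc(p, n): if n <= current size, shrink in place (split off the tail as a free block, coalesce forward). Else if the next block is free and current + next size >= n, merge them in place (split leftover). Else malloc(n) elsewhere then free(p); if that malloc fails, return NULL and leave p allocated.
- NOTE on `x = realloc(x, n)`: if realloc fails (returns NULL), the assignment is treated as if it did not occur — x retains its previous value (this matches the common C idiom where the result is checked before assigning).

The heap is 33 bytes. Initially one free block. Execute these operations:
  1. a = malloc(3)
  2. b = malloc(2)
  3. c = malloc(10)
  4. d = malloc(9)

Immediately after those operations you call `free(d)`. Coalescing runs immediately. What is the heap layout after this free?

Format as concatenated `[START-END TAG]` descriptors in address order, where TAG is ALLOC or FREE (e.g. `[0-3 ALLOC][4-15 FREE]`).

Answer: [0-2 ALLOC][3-4 ALLOC][5-14 ALLOC][15-32 FREE]

Derivation:
Op 1: a = malloc(3) -> a = 0; heap: [0-2 ALLOC][3-32 FREE]
Op 2: b = malloc(2) -> b = 3; heap: [0-2 ALLOC][3-4 ALLOC][5-32 FREE]
Op 3: c = malloc(10) -> c = 5; heap: [0-2 ALLOC][3-4 ALLOC][5-14 ALLOC][15-32 FREE]
Op 4: d = malloc(9) -> d = 15; heap: [0-2 ALLOC][3-4 ALLOC][5-14 ALLOC][15-23 ALLOC][24-32 FREE]
free(d): d = 15 -> block [15-23 ALLOC]; mark free, coalesce with adjacent free neighbors -> [0-2 ALLOC][3-4 ALLOC][5-14 ALLOC][15-32 FREE]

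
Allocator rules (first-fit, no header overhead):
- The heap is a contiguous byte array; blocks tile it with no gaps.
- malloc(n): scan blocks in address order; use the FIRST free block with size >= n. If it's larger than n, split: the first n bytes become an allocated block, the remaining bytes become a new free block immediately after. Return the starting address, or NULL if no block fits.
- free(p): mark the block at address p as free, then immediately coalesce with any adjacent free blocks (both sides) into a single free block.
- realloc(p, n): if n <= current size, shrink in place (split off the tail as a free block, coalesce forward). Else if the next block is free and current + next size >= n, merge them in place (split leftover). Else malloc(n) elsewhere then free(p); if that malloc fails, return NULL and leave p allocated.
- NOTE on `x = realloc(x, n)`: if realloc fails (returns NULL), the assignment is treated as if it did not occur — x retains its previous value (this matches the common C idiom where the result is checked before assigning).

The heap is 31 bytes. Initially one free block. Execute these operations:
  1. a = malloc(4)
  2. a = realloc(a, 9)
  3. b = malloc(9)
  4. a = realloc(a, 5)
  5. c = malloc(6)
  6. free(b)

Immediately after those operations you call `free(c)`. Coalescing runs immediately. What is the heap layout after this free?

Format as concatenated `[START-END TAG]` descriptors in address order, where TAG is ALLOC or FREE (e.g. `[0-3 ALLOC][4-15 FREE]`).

Op 1: a = malloc(4) -> a = 0; heap: [0-3 ALLOC][4-30 FREE]
Op 2: a = realloc(a, 9) -> a = 0; heap: [0-8 ALLOC][9-30 FREE]
Op 3: b = malloc(9) -> b = 9; heap: [0-8 ALLOC][9-17 ALLOC][18-30 FREE]
Op 4: a = realloc(a, 5) -> a = 0; heap: [0-4 ALLOC][5-8 FREE][9-17 ALLOC][18-30 FREE]
Op 5: c = malloc(6) -> c = 18; heap: [0-4 ALLOC][5-8 FREE][9-17 ALLOC][18-23 ALLOC][24-30 FREE]
Op 6: free(b) -> (freed b); heap: [0-4 ALLOC][5-17 FREE][18-23 ALLOC][24-30 FREE]
free(c): c = 18 -> block [18-23 ALLOC]; mark free, coalesce with adjacent free neighbors -> [0-4 ALLOC][5-30 FREE]

Answer: [0-4 ALLOC][5-30 FREE]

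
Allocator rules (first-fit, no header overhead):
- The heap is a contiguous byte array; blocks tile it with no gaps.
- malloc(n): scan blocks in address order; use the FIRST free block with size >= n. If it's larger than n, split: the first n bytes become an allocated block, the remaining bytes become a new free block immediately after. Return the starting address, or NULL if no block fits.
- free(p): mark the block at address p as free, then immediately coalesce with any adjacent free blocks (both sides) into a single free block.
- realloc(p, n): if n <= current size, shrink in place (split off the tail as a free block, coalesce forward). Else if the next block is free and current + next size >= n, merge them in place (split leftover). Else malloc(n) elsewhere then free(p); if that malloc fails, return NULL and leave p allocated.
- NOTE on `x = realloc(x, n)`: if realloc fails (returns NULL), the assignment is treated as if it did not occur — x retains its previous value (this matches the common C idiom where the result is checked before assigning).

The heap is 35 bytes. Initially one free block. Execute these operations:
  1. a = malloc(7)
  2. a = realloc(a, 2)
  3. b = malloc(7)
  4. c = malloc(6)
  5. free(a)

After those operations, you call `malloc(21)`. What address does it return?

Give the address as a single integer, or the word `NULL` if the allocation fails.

Op 1: a = malloc(7) -> a = 0; heap: [0-6 ALLOC][7-34 FREE]
Op 2: a = realloc(a, 2) -> a = 0; heap: [0-1 ALLOC][2-34 FREE]
Op 3: b = malloc(7) -> b = 2; heap: [0-1 ALLOC][2-8 ALLOC][9-34 FREE]
Op 4: c = malloc(6) -> c = 9; heap: [0-1 ALLOC][2-8 ALLOC][9-14 ALLOC][15-34 FREE]
Op 5: free(a) -> (freed a); heap: [0-1 FREE][2-8 ALLOC][9-14 ALLOC][15-34 FREE]
malloc(21): first-fit scan over [0-1 FREE][2-8 ALLOC][9-14 ALLOC][15-34 FREE] -> NULL

Answer: NULL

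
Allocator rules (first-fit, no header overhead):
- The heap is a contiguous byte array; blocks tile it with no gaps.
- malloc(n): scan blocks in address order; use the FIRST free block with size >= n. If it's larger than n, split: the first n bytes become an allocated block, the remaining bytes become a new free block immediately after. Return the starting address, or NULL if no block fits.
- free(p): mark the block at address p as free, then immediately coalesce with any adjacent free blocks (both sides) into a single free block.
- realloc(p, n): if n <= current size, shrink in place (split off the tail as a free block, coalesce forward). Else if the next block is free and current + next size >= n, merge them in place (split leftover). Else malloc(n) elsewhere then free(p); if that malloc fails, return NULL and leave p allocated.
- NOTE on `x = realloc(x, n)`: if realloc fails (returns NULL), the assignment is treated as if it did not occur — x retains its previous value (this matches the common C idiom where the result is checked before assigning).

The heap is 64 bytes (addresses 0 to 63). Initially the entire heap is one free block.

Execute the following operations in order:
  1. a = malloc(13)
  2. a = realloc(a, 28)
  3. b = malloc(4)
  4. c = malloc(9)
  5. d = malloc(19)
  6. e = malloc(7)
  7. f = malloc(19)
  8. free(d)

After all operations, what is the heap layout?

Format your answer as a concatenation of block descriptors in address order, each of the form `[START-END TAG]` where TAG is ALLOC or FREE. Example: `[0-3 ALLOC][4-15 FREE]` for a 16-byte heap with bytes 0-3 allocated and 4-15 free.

Op 1: a = malloc(13) -> a = 0; heap: [0-12 ALLOC][13-63 FREE]
Op 2: a = realloc(a, 28) -> a = 0; heap: [0-27 ALLOC][28-63 FREE]
Op 3: b = malloc(4) -> b = 28; heap: [0-27 ALLOC][28-31 ALLOC][32-63 FREE]
Op 4: c = malloc(9) -> c = 32; heap: [0-27 ALLOC][28-31 ALLOC][32-40 ALLOC][41-63 FREE]
Op 5: d = malloc(19) -> d = 41; heap: [0-27 ALLOC][28-31 ALLOC][32-40 ALLOC][41-59 ALLOC][60-63 FREE]
Op 6: e = malloc(7) -> e = NULL; heap: [0-27 ALLOC][28-31 ALLOC][32-40 ALLOC][41-59 ALLOC][60-63 FREE]
Op 7: f = malloc(19) -> f = NULL; heap: [0-27 ALLOC][28-31 ALLOC][32-40 ALLOC][41-59 ALLOC][60-63 FREE]
Op 8: free(d) -> (freed d); heap: [0-27 ALLOC][28-31 ALLOC][32-40 ALLOC][41-63 FREE]

Answer: [0-27 ALLOC][28-31 ALLOC][32-40 ALLOC][41-63 FREE]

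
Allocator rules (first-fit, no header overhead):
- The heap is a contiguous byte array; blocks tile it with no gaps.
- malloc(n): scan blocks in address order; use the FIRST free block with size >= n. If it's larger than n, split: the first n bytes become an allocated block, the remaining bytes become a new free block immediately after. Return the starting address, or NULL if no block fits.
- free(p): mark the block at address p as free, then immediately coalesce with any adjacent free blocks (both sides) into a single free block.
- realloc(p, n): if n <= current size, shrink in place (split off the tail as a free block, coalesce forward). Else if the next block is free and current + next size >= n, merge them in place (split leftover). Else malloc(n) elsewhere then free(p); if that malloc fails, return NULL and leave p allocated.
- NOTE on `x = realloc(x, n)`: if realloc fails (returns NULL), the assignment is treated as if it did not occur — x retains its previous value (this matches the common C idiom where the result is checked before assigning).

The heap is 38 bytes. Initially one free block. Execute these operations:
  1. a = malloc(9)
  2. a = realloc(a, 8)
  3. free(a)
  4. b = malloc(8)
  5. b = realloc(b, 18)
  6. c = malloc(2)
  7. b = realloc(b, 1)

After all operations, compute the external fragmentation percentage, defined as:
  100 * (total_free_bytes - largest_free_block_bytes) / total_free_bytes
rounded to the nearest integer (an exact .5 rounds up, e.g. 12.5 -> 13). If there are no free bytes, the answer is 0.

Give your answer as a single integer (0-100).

Answer: 49

Derivation:
Op 1: a = malloc(9) -> a = 0; heap: [0-8 ALLOC][9-37 FREE]
Op 2: a = realloc(a, 8) -> a = 0; heap: [0-7 ALLOC][8-37 FREE]
Op 3: free(a) -> (freed a); heap: [0-37 FREE]
Op 4: b = malloc(8) -> b = 0; heap: [0-7 ALLOC][8-37 FREE]
Op 5: b = realloc(b, 18) -> b = 0; heap: [0-17 ALLOC][18-37 FREE]
Op 6: c = malloc(2) -> c = 18; heap: [0-17 ALLOC][18-19 ALLOC][20-37 FREE]
Op 7: b = realloc(b, 1) -> b = 0; heap: [0-0 ALLOC][1-17 FREE][18-19 ALLOC][20-37 FREE]
Free blocks: [17 18] total_free=35 largest=18 -> 100*(35-18)/35 = 1700/35 ≈ 48.571 -> rounds to 49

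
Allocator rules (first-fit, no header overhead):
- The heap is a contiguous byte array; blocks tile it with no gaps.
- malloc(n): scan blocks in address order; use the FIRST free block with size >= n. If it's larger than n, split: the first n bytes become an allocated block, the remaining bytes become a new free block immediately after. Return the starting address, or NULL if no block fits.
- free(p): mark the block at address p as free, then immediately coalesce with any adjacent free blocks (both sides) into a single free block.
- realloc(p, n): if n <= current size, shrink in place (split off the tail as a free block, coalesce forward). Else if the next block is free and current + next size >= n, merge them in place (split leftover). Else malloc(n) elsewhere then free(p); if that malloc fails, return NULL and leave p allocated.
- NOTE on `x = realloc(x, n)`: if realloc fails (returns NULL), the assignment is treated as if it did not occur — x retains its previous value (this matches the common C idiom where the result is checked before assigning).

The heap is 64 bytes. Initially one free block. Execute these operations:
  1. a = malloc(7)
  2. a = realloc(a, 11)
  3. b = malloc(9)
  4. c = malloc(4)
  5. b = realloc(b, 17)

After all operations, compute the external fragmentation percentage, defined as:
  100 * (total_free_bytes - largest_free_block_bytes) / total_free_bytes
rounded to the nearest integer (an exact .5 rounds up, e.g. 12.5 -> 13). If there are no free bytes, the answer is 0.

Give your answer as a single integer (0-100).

Op 1: a = malloc(7) -> a = 0; heap: [0-6 ALLOC][7-63 FREE]
Op 2: a = realloc(a, 11) -> a = 0; heap: [0-10 ALLOC][11-63 FREE]
Op 3: b = malloc(9) -> b = 11; heap: [0-10 ALLOC][11-19 ALLOC][20-63 FREE]
Op 4: c = malloc(4) -> c = 20; heap: [0-10 ALLOC][11-19 ALLOC][20-23 ALLOC][24-63 FREE]
Op 5: b = realloc(b, 17) -> b = 24; heap: [0-10 ALLOC][11-19 FREE][20-23 ALLOC][24-40 ALLOC][41-63 FREE]
Free blocks: [9 23] total_free=32 largest=23 -> 100*(32-23)/32 = 900/32 = 28.125 -> rounds to 28

Answer: 28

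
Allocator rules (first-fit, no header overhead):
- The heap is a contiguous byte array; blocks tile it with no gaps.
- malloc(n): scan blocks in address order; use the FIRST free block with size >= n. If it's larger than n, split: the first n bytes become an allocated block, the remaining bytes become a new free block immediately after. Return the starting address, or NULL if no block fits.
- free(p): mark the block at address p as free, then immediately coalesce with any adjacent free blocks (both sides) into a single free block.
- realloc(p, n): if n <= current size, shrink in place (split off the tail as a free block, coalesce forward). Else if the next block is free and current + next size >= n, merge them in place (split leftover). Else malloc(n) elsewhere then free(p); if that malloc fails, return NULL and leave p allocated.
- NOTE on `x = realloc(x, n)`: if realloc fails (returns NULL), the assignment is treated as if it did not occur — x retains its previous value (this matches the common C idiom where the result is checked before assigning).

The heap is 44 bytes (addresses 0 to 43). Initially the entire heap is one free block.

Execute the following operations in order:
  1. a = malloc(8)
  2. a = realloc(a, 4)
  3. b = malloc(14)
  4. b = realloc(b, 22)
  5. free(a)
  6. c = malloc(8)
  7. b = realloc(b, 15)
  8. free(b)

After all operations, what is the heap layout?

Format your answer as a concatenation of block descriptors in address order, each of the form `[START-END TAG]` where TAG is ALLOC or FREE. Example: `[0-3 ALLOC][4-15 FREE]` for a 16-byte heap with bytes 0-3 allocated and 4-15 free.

Answer: [0-25 FREE][26-33 ALLOC][34-43 FREE]

Derivation:
Op 1: a = malloc(8) -> a = 0; heap: [0-7 ALLOC][8-43 FREE]
Op 2: a = realloc(a, 4) -> a = 0; heap: [0-3 ALLOC][4-43 FREE]
Op 3: b = malloc(14) -> b = 4; heap: [0-3 ALLOC][4-17 ALLOC][18-43 FREE]
Op 4: b = realloc(b, 22) -> b = 4; heap: [0-3 ALLOC][4-25 ALLOC][26-43 FREE]
Op 5: free(a) -> (freed a); heap: [0-3 FREE][4-25 ALLOC][26-43 FREE]
Op 6: c = malloc(8) -> c = 26; heap: [0-3 FREE][4-25 ALLOC][26-33 ALLOC][34-43 FREE]
Op 7: b = realloc(b, 15) -> b = 4; heap: [0-3 FREE][4-18 ALLOC][19-25 FREE][26-33 ALLOC][34-43 FREE]
Op 8: free(b) -> (freed b); heap: [0-25 FREE][26-33 ALLOC][34-43 FREE]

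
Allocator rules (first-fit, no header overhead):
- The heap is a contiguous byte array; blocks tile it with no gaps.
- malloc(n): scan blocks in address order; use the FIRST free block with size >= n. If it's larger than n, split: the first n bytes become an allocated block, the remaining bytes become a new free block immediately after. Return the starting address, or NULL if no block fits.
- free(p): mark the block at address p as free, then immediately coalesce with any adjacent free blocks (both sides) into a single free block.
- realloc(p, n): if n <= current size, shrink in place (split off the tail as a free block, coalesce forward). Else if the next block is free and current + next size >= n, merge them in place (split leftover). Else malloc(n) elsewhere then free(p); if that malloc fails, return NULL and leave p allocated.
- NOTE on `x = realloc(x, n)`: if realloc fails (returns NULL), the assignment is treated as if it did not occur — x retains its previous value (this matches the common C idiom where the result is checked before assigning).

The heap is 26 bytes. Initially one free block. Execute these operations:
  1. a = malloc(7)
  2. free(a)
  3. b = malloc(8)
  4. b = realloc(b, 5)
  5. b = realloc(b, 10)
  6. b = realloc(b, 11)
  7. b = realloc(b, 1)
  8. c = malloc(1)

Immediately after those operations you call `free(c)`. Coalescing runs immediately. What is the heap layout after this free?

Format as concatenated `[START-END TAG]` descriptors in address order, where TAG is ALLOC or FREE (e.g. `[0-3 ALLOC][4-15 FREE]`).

Answer: [0-0 ALLOC][1-25 FREE]

Derivation:
Op 1: a = malloc(7) -> a = 0; heap: [0-6 ALLOC][7-25 FREE]
Op 2: free(a) -> (freed a); heap: [0-25 FREE]
Op 3: b = malloc(8) -> b = 0; heap: [0-7 ALLOC][8-25 FREE]
Op 4: b = realloc(b, 5) -> b = 0; heap: [0-4 ALLOC][5-25 FREE]
Op 5: b = realloc(b, 10) -> b = 0; heap: [0-9 ALLOC][10-25 FREE]
Op 6: b = realloc(b, 11) -> b = 0; heap: [0-10 ALLOC][11-25 FREE]
Op 7: b = realloc(b, 1) -> b = 0; heap: [0-0 ALLOC][1-25 FREE]
Op 8: c = malloc(1) -> c = 1; heap: [0-0 ALLOC][1-1 ALLOC][2-25 FREE]
free(c): c = 1 -> block [1-1 ALLOC]; mark free, coalesce with adjacent free neighbors -> [0-0 ALLOC][1-25 FREE]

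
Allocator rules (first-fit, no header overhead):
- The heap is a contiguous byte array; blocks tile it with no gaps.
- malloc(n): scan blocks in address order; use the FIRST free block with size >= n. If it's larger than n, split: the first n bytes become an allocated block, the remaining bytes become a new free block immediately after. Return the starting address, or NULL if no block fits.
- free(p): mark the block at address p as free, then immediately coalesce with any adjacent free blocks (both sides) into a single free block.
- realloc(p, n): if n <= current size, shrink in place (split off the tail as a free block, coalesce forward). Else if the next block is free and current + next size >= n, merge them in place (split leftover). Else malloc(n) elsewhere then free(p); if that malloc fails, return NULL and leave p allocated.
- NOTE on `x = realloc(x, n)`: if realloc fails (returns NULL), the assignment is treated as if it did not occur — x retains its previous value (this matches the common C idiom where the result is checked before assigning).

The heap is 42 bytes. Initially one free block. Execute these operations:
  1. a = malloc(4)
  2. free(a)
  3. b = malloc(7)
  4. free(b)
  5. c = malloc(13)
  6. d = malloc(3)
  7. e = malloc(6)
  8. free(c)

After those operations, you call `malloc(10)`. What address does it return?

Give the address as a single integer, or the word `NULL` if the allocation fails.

Answer: 0

Derivation:
Op 1: a = malloc(4) -> a = 0; heap: [0-3 ALLOC][4-41 FREE]
Op 2: free(a) -> (freed a); heap: [0-41 FREE]
Op 3: b = malloc(7) -> b = 0; heap: [0-6 ALLOC][7-41 FREE]
Op 4: free(b) -> (freed b); heap: [0-41 FREE]
Op 5: c = malloc(13) -> c = 0; heap: [0-12 ALLOC][13-41 FREE]
Op 6: d = malloc(3) -> d = 13; heap: [0-12 ALLOC][13-15 ALLOC][16-41 FREE]
Op 7: e = malloc(6) -> e = 16; heap: [0-12 ALLOC][13-15 ALLOC][16-21 ALLOC][22-41 FREE]
Op 8: free(c) -> (freed c); heap: [0-12 FREE][13-15 ALLOC][16-21 ALLOC][22-41 FREE]
malloc(10): first-fit scan over [0-12 FREE][13-15 ALLOC][16-21 ALLOC][22-41 FREE] -> 0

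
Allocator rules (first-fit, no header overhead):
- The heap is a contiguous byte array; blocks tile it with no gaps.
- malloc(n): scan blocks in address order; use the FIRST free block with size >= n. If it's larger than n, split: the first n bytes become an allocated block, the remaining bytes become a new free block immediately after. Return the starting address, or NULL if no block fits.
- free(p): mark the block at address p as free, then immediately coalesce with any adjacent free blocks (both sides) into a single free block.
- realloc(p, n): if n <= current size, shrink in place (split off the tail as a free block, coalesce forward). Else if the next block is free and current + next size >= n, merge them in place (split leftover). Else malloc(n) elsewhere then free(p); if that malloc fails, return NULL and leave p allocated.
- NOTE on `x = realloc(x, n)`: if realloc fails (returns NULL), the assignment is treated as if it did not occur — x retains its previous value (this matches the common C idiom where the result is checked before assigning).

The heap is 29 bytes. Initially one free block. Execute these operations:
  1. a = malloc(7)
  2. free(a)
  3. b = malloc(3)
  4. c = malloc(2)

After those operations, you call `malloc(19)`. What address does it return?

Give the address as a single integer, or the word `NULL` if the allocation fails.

Op 1: a = malloc(7) -> a = 0; heap: [0-6 ALLOC][7-28 FREE]
Op 2: free(a) -> (freed a); heap: [0-28 FREE]
Op 3: b = malloc(3) -> b = 0; heap: [0-2 ALLOC][3-28 FREE]
Op 4: c = malloc(2) -> c = 3; heap: [0-2 ALLOC][3-4 ALLOC][5-28 FREE]
malloc(19): first-fit scan over [0-2 ALLOC][3-4 ALLOC][5-28 FREE] -> 5

Answer: 5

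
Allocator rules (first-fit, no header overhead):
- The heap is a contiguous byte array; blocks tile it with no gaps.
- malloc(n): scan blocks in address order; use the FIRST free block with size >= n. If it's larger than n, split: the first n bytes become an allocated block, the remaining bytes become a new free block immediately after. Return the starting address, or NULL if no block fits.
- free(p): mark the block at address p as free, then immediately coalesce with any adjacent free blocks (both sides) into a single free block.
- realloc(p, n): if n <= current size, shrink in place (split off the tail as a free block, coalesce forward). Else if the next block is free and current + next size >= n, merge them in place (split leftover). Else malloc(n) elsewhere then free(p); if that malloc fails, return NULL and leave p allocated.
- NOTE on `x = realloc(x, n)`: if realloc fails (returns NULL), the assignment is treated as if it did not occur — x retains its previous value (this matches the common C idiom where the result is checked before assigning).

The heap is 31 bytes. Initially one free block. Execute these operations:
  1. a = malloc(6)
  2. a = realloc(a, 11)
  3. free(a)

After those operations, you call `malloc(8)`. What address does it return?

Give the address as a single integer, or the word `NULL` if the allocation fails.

Op 1: a = malloc(6) -> a = 0; heap: [0-5 ALLOC][6-30 FREE]
Op 2: a = realloc(a, 11) -> a = 0; heap: [0-10 ALLOC][11-30 FREE]
Op 3: free(a) -> (freed a); heap: [0-30 FREE]
malloc(8): first-fit scan over [0-30 FREE] -> 0

Answer: 0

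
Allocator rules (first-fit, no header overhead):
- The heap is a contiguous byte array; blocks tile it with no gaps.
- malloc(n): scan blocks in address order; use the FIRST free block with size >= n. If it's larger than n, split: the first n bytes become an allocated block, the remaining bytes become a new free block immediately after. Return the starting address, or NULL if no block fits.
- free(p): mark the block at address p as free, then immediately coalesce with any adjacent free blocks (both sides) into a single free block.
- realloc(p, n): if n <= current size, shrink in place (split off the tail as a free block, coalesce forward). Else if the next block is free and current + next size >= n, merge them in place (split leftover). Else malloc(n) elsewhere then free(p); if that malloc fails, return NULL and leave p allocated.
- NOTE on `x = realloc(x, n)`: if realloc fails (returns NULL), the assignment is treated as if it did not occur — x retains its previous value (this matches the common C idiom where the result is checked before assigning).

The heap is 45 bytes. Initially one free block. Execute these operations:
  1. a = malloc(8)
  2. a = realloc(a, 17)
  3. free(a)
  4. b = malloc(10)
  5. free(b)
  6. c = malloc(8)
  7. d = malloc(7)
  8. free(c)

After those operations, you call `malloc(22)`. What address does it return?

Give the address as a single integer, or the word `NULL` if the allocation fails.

Op 1: a = malloc(8) -> a = 0; heap: [0-7 ALLOC][8-44 FREE]
Op 2: a = realloc(a, 17) -> a = 0; heap: [0-16 ALLOC][17-44 FREE]
Op 3: free(a) -> (freed a); heap: [0-44 FREE]
Op 4: b = malloc(10) -> b = 0; heap: [0-9 ALLOC][10-44 FREE]
Op 5: free(b) -> (freed b); heap: [0-44 FREE]
Op 6: c = malloc(8) -> c = 0; heap: [0-7 ALLOC][8-44 FREE]
Op 7: d = malloc(7) -> d = 8; heap: [0-7 ALLOC][8-14 ALLOC][15-44 FREE]
Op 8: free(c) -> (freed c); heap: [0-7 FREE][8-14 ALLOC][15-44 FREE]
malloc(22): first-fit scan over [0-7 FREE][8-14 ALLOC][15-44 FREE] -> 15

Answer: 15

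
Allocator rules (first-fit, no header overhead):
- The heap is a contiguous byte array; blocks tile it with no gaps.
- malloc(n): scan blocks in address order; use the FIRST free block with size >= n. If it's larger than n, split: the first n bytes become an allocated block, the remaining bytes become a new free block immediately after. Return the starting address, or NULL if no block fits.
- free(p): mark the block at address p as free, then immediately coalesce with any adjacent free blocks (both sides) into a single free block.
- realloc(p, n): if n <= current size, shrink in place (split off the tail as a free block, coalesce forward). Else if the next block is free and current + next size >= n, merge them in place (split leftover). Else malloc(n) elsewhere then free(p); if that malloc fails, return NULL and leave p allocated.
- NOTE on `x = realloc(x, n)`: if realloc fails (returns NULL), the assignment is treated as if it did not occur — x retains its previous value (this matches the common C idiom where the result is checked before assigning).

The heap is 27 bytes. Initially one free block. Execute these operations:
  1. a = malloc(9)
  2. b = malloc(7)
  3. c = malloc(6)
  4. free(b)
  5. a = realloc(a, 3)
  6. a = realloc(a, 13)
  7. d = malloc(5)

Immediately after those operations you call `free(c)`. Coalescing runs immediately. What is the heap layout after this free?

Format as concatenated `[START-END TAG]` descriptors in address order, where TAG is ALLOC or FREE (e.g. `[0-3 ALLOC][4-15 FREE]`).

Op 1: a = malloc(9) -> a = 0; heap: [0-8 ALLOC][9-26 FREE]
Op 2: b = malloc(7) -> b = 9; heap: [0-8 ALLOC][9-15 ALLOC][16-26 FREE]
Op 3: c = malloc(6) -> c = 16; heap: [0-8 ALLOC][9-15 ALLOC][16-21 ALLOC][22-26 FREE]
Op 4: free(b) -> (freed b); heap: [0-8 ALLOC][9-15 FREE][16-21 ALLOC][22-26 FREE]
Op 5: a = realloc(a, 3) -> a = 0; heap: [0-2 ALLOC][3-15 FREE][16-21 ALLOC][22-26 FREE]
Op 6: a = realloc(a, 13) -> a = 0; heap: [0-12 ALLOC][13-15 FREE][16-21 ALLOC][22-26 FREE]
Op 7: d = malloc(5) -> d = 22; heap: [0-12 ALLOC][13-15 FREE][16-21 ALLOC][22-26 ALLOC]
free(c): c = 16 -> block [16-21 ALLOC]; mark free, coalesce with adjacent free neighbors -> [0-12 ALLOC][13-21 FREE][22-26 ALLOC]

Answer: [0-12 ALLOC][13-21 FREE][22-26 ALLOC]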